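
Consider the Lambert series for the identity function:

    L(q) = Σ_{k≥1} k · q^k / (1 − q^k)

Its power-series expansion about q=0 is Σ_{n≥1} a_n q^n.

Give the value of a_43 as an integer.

n=43: 1·43 43·1  f→[1+43]=44

a_43 = 44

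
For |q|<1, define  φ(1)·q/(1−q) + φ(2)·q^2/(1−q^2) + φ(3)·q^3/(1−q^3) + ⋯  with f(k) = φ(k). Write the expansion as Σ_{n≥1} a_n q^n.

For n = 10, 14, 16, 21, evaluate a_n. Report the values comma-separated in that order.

[q^10] φ(10)=4,φ(5)=4,φ(2)=1,φ(1)=1 ⇒ 10
[q^14] φ(14)=6,φ(7)=6,φ(2)=1,φ(1)=1 ⇒ 14
q^16  k|16↦φ(k): 1:1 2:1 4:2 8:4 16:8  a_16=16
d|21:{1,3,7,21}  Σφ=1+2+6+12=21

10, 14, 16, 21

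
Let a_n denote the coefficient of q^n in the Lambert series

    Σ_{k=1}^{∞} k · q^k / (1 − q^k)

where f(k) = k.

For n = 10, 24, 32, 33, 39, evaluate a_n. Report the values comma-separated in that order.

[q^10] f(1)=1,f(2)=2,f(5)=5,f(10)=10 ⇒ 18
[q^24] f(1)=1,f(2)=2,f(3)=3,f(4)=4,f(6)=6,f(8)=8,f(12)=12,f(24)=24 ⇒ 60
[q^32] f(32)=32,f(16)=16,f(8)=8,f(4)=4,f(2)=2,f(1)=1 ⇒ 63
n=33: 33·1 11·3 3·11 1·33  f→[33+11+3+1]=48
[q^39] f(1)=1,f(3)=3,f(13)=13,f(39)=39 ⇒ 56

18, 60, 63, 48, 56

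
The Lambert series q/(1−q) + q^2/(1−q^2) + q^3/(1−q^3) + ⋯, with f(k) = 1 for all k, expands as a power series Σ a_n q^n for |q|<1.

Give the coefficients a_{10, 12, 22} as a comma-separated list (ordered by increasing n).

n=10: 1·10 2·5 5·2 10·1  f→[1+1+1+1]=4
[q^12] f(1)=1,f(2)=1,f(3)=1,f(4)=1,f(6)=1,f(12)=1 ⇒ 6
n=22: 1·22 2·11 11·2 22·1  f→[1+1+1+1]=4

4, 6, 4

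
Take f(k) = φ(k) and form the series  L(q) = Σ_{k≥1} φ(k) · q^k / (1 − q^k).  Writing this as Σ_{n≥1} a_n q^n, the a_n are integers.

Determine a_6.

n=6: 1·6 2·3 3·2 6·1  φ→[1+1+2+2]=6

a_6 = 6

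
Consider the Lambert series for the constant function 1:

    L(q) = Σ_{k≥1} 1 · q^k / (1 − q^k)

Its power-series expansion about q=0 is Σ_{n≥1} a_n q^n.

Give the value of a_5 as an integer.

a_5 = 2

q^5  k|5↦f(k): 1:1 5:1  a_5=2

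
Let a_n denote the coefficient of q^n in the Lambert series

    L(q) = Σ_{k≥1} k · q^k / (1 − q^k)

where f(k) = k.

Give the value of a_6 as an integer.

n=6: 6·1 3·2 2·3 1·6  f→[6+3+2+1]=12

a_6 = 12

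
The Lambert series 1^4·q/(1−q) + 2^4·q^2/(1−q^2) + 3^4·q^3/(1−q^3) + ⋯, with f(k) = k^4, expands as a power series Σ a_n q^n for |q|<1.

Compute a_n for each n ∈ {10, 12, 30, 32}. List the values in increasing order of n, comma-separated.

d|10:{10,5,2,1}  Σf=10000+625+16+1=10642
[q^12] f(1)=1,f(2)=16,f(3)=81,f(4)=256,f(6)=1296,f(12)=20736 ⇒ 22386
[q^30] f(1)=1,f(2)=16,f(3)=81,f(5)=625,f(6)=1296,f(10)=10000,f(15)=50625,f(30)=810000 ⇒ 872644
n=32: 32·1 16·2 8·4 4·8 2·16 1·32  f→[1048576+65536+4096+256+16+1]=1118481

10642, 22386, 872644, 1118481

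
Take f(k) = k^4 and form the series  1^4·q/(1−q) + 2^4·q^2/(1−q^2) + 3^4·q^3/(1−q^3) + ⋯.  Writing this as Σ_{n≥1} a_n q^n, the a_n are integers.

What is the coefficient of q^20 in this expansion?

a_20 = 170898

[q^20] f(20)=160000,f(10)=10000,f(5)=625,f(4)=256,f(2)=16,f(1)=1 ⇒ 170898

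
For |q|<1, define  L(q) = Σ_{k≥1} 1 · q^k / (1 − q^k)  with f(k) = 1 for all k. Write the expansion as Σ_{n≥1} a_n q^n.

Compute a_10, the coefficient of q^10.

q^10  k|10↦f(k): 1:1 2:1 5:1 10:1  a_10=4

a_10 = 4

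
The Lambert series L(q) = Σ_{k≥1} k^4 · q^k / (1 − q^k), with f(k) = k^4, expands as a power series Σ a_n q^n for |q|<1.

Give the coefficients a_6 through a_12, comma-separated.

q^6  k|6↦f(k): 6:1296 3:81 2:16 1:1  a_6=1394
q^7  k|7↦f(k): 1:1 7:2401  a_7=2402
[q^8] f(1)=1,f(2)=16,f(4)=256,f(8)=4096 ⇒ 4369
d|9:{1,3,9}  Σf=1+81+6561=6643
n=10: 1·10 2·5 5·2 10·1  f→[1+16+625+10000]=10642
n=11: 11·1 1·11  f→[14641+1]=14642
q^12  k|12↦f(k): 12:20736 6:1296 4:256 3:81 2:16 1:1  a_12=22386

1394, 2402, 4369, 6643, 10642, 14642, 22386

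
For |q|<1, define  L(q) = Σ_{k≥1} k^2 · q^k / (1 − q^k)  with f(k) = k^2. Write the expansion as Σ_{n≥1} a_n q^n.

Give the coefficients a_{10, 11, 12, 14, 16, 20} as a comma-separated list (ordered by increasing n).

130, 122, 210, 250, 341, 546

[q^10] f(1)=1,f(2)=4,f(5)=25,f(10)=100 ⇒ 130
[q^11] f(1)=1,f(11)=121 ⇒ 122
n=12: 1·12 2·6 3·4 4·3 6·2 12·1  f→[1+4+9+16+36+144]=210
d|14:{1,2,7,14}  Σf=1+4+49+196=250
n=16: 16·1 8·2 4·4 2·8 1·16  f→[256+64+16+4+1]=341
d|20:{1,2,4,5,10,20}  Σf=1+4+16+25+100+400=546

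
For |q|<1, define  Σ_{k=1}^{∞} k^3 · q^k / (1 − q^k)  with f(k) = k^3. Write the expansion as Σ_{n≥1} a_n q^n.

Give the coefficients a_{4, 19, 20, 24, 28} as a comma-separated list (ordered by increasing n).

q^4  k|4↦f(k): 1:1 2:8 4:64  a_4=73
n=19: 1·19 19·1  f→[1+6859]=6860
d|20:{1,2,4,5,10,20}  Σf=1+8+64+125+1000+8000=9198
[q^24] f(24)=13824,f(12)=1728,f(8)=512,f(6)=216,f(4)=64,f(3)=27,f(2)=8,f(1)=1 ⇒ 16380
d|28:{28,14,7,4,2,1}  Σf=21952+2744+343+64+8+1=25112

73, 6860, 9198, 16380, 25112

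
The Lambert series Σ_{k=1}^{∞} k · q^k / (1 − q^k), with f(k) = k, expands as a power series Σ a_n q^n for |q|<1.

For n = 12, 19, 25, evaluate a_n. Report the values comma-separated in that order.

28, 20, 31

d|12:{1,2,3,4,6,12}  Σf=1+2+3+4+6+12=28
q^19  k|19↦f(k): 19:19 1:1  a_19=20
d|25:{25,5,1}  Σf=25+5+1=31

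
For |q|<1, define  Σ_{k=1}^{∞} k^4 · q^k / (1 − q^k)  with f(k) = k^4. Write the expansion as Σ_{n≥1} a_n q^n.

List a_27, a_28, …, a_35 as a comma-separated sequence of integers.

q^27  k|27↦f(k): 1:1 3:81 9:6561 27:531441  a_27=538084
d|28:{1,2,4,7,14,28}  Σf=1+16+256+2401+38416+614656=655746
[q^29] f(1)=1,f(29)=707281 ⇒ 707282
d|30:{30,15,10,6,5,3,2,1}  Σf=810000+50625+10000+1296+625+81+16+1=872644
d|31:{31,1}  Σf=923521+1=923522
d|32:{1,2,4,8,16,32}  Σf=1+16+256+4096+65536+1048576=1118481
d|33:{1,3,11,33}  Σf=1+81+14641+1185921=1200644
d|34:{34,17,2,1}  Σf=1336336+83521+16+1=1419874
n=35: 1·35 5·7 7·5 35·1  f→[1+625+2401+1500625]=1503652

538084, 655746, 707282, 872644, 923522, 1118481, 1200644, 1419874, 1503652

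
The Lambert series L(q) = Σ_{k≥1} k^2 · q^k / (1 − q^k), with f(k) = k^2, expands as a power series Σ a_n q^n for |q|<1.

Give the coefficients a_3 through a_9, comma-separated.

10, 21, 26, 50, 50, 85, 91

q^3  k|3↦f(k): 1:1 3:9  a_3=10
n=4: 1·4 2·2 4·1  f→[1+4+16]=21
d|5:{5,1}  Σf=25+1=26
q^6  k|6↦f(k): 6:36 3:9 2:4 1:1  a_6=50
d|7:{7,1}  Σf=49+1=50
q^8  k|8↦f(k): 1:1 2:4 4:16 8:64  a_8=85
q^9  k|9↦f(k): 9:81 3:9 1:1  a_9=91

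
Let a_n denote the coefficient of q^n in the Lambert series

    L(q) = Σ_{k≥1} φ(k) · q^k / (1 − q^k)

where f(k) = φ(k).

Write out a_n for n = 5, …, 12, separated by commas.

q^5  k|5↦φ(k): 5:4 1:1  a_5=5
n=6: 6·1 3·2 2·3 1·6  φ→[2+2+1+1]=6
n=7: 7·1 1·7  φ→[6+1]=7
d|8:{8,4,2,1}  Σφ=4+2+1+1=8
[q^9] φ(1)=1,φ(3)=2,φ(9)=6 ⇒ 9
d|10:{1,2,5,10}  Σφ=1+1+4+4=10
[q^11] φ(1)=1,φ(11)=10 ⇒ 11
[q^12] φ(1)=1,φ(2)=1,φ(3)=2,φ(4)=2,φ(6)=2,φ(12)=4 ⇒ 12

5, 6, 7, 8, 9, 10, 11, 12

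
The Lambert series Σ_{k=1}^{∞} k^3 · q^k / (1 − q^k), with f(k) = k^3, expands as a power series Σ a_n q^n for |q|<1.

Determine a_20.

a_20 = 9198

d|20:{1,2,4,5,10,20}  Σf=1+8+64+125+1000+8000=9198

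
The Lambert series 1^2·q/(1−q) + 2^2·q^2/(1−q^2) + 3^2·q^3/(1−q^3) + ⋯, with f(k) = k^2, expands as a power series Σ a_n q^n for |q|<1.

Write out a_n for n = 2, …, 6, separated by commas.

d|2:{1,2}  Σf=1+4=5
d|3:{1,3}  Σf=1+9=10
[q^4] f(4)=16,f(2)=4,f(1)=1 ⇒ 21
q^5  k|5↦f(k): 1:1 5:25  a_5=26
[q^6] f(6)=36,f(3)=9,f(2)=4,f(1)=1 ⇒ 50

5, 10, 21, 26, 50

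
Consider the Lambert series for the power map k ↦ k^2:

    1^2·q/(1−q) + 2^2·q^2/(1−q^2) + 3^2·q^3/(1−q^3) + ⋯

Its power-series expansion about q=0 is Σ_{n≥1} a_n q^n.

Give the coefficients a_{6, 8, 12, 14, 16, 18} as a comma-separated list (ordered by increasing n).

d|6:{6,3,2,1}  Σf=36+9+4+1=50
n=8: 8·1 4·2 2·4 1·8  f→[64+16+4+1]=85
d|12:{12,6,4,3,2,1}  Σf=144+36+16+9+4+1=210
q^14  k|14↦f(k): 1:1 2:4 7:49 14:196  a_14=250
n=16: 16·1 8·2 4·4 2·8 1·16  f→[256+64+16+4+1]=341
n=18: 18·1 9·2 6·3 3·6 2·9 1·18  f→[324+81+36+9+4+1]=455

50, 85, 210, 250, 341, 455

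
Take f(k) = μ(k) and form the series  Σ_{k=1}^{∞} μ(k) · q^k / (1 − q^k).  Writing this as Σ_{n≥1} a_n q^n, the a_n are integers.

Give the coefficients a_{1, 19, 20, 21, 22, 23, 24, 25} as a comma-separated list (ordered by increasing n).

1, 0, 0, 0, 0, 0, 0, 0

n=1: 1·1  μ→[1]=1
n=19: 19·1 1·19  μ→[(-1)+1]=0
[q^20] μ(1)=1,μ(2)=-1,μ(4)=0,μ(5)=-1,μ(10)=1,μ(20)=0 ⇒ 0
n=21: 1·21 3·7 7·3 21·1  μ→[1+(-1)+(-1)+1]=0
d|22:{22,11,2,1}  Σμ=1+(-1)+(-1)+1=0
q^23  k|23↦μ(k): 1:1 23:-1  a_23=0
n=24: 24·1 12·2 8·3 6·4 4·6 3·8 2·12 1·24  μ→[0+0+0+1+0+(-1)+(-1)+1]=0
q^25  k|25↦μ(k): 1:1 5:-1 25:0  a_25=0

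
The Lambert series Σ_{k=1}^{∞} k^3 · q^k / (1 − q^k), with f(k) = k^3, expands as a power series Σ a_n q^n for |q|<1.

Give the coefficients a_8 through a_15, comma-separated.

n=8: 1·8 2·4 4·2 8·1  f→[1+8+64+512]=585
n=9: 9·1 3·3 1·9  f→[729+27+1]=757
[q^10] f(10)=1000,f(5)=125,f(2)=8,f(1)=1 ⇒ 1134
[q^11] f(1)=1,f(11)=1331 ⇒ 1332
[q^12] f(12)=1728,f(6)=216,f(4)=64,f(3)=27,f(2)=8,f(1)=1 ⇒ 2044
[q^13] f(1)=1,f(13)=2197 ⇒ 2198
[q^14] f(1)=1,f(2)=8,f(7)=343,f(14)=2744 ⇒ 3096
n=15: 15·1 5·3 3·5 1·15  f→[3375+125+27+1]=3528

585, 757, 1134, 1332, 2044, 2198, 3096, 3528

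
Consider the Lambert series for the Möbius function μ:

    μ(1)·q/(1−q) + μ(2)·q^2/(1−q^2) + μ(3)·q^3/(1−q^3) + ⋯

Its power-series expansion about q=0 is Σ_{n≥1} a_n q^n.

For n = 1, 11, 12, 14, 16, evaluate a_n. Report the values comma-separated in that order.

[q^1] μ(1)=1 ⇒ 1
[q^11] μ(11)=-1,μ(1)=1 ⇒ 0
n=12: 12·1 6·2 4·3 3·4 2·6 1·12  μ→[0+1+0+(-1)+(-1)+1]=0
q^14  k|14↦μ(k): 1:1 2:-1 7:-1 14:1  a_14=0
d|16:{1,2,4,8,16}  Σμ=1+(-1)+0+0+0=0

1, 0, 0, 0, 0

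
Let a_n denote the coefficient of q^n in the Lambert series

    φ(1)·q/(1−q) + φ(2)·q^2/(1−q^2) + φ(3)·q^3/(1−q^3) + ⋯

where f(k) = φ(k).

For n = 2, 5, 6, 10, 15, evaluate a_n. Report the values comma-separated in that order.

n=2: 2·1 1·2  φ→[1+1]=2
q^5  k|5↦φ(k): 1:1 5:4  a_5=5
[q^6] φ(6)=2,φ(3)=2,φ(2)=1,φ(1)=1 ⇒ 6
d|10:{1,2,5,10}  Σφ=1+1+4+4=10
d|15:{1,3,5,15}  Σφ=1+2+4+8=15

2, 5, 6, 10, 15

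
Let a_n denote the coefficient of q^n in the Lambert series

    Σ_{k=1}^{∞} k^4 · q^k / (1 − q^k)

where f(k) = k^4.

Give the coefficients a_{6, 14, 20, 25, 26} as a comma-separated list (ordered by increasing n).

q^6  k|6↦f(k): 1:1 2:16 3:81 6:1296  a_6=1394
q^14  k|14↦f(k): 1:1 2:16 7:2401 14:38416  a_14=40834
n=20: 1·20 2·10 4·5 5·4 10·2 20·1  f→[1+16+256+625+10000+160000]=170898
[q^25] f(25)=390625,f(5)=625,f(1)=1 ⇒ 391251
[q^26] f(1)=1,f(2)=16,f(13)=28561,f(26)=456976 ⇒ 485554

1394, 40834, 170898, 391251, 485554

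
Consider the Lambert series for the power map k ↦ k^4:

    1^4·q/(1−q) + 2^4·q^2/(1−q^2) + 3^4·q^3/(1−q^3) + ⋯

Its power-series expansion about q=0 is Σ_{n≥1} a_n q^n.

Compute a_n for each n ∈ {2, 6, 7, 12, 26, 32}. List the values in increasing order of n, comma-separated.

17, 1394, 2402, 22386, 485554, 1118481

n=2: 2·1 1·2  f→[16+1]=17
[q^6] f(1)=1,f(2)=16,f(3)=81,f(6)=1296 ⇒ 1394
d|7:{1,7}  Σf=1+2401=2402
q^12  k|12↦f(k): 12:20736 6:1296 4:256 3:81 2:16 1:1  a_12=22386
n=26: 26·1 13·2 2·13 1·26  f→[456976+28561+16+1]=485554
n=32: 1·32 2·16 4·8 8·4 16·2 32·1  f→[1+16+256+4096+65536+1048576]=1118481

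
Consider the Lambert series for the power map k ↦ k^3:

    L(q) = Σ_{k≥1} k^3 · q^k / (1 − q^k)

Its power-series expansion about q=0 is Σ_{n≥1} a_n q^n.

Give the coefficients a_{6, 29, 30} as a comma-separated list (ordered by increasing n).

[q^6] f(1)=1,f(2)=8,f(3)=27,f(6)=216 ⇒ 252
[q^29] f(1)=1,f(29)=24389 ⇒ 24390
d|30:{30,15,10,6,5,3,2,1}  Σf=27000+3375+1000+216+125+27+8+1=31752

252, 24390, 31752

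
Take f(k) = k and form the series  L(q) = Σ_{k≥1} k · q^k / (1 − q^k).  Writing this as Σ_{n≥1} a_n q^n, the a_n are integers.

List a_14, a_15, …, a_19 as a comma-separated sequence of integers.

24, 24, 31, 18, 39, 20

[q^14] f(1)=1,f(2)=2,f(7)=7,f(14)=14 ⇒ 24
d|15:{1,3,5,15}  Σf=1+3+5+15=24
q^16  k|16↦f(k): 1:1 2:2 4:4 8:8 16:16  a_16=31
d|17:{1,17}  Σf=1+17=18
d|18:{1,2,3,6,9,18}  Σf=1+2+3+6+9+18=39
d|19:{19,1}  Σf=19+1=20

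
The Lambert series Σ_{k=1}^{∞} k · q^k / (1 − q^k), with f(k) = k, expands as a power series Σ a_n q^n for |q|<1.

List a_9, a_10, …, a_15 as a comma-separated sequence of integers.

n=9: 1·9 3·3 9·1  f→[1+3+9]=13
d|10:{10,5,2,1}  Σf=10+5+2+1=18
d|11:{1,11}  Σf=1+11=12
q^12  k|12↦f(k): 1:1 2:2 3:3 4:4 6:6 12:12  a_12=28
q^13  k|13↦f(k): 13:13 1:1  a_13=14
d|14:{1,2,7,14}  Σf=1+2+7+14=24
d|15:{15,5,3,1}  Σf=15+5+3+1=24

13, 18, 12, 28, 14, 24, 24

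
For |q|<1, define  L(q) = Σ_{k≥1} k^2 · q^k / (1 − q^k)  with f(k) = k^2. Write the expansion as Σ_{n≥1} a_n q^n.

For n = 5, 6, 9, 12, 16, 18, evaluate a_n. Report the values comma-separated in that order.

26, 50, 91, 210, 341, 455

q^5  k|5↦f(k): 1:1 5:25  a_5=26
d|6:{1,2,3,6}  Σf=1+4+9+36=50
n=9: 1·9 3·3 9·1  f→[1+9+81]=91
d|12:{12,6,4,3,2,1}  Σf=144+36+16+9+4+1=210
q^16  k|16↦f(k): 1:1 2:4 4:16 8:64 16:256  a_16=341
[q^18] f(18)=324,f(9)=81,f(6)=36,f(3)=9,f(2)=4,f(1)=1 ⇒ 455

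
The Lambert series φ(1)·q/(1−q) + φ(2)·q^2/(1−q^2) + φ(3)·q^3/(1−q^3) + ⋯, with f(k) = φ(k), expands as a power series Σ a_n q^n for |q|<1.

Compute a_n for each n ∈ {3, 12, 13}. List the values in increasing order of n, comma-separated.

q^3  k|3↦φ(k): 3:2 1:1  a_3=3
[q^12] φ(1)=1,φ(2)=1,φ(3)=2,φ(4)=2,φ(6)=2,φ(12)=4 ⇒ 12
q^13  k|13↦φ(k): 1:1 13:12  a_13=13

3, 12, 13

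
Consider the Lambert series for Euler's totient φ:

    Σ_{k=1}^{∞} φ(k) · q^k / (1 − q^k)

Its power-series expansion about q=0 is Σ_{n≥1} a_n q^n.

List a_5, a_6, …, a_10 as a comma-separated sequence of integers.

[q^5] φ(5)=4,φ(1)=1 ⇒ 5
n=6: 6·1 3·2 2·3 1·6  φ→[2+2+1+1]=6
q^7  k|7↦φ(k): 7:6 1:1  a_7=7
q^8  k|8↦φ(k): 1:1 2:1 4:2 8:4  a_8=8
[q^9] φ(1)=1,φ(3)=2,φ(9)=6 ⇒ 9
d|10:{1,2,5,10}  Σφ=1+1+4+4=10

5, 6, 7, 8, 9, 10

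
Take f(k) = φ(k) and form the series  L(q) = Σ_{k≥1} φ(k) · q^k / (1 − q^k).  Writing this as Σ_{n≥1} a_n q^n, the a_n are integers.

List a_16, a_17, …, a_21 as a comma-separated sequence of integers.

q^16  k|16↦φ(k): 16:8 8:4 4:2 2:1 1:1  a_16=16
d|17:{1,17}  Σφ=1+16=17
[q^18] φ(1)=1,φ(2)=1,φ(3)=2,φ(6)=2,φ(9)=6,φ(18)=6 ⇒ 18
d|19:{19,1}  Σφ=18+1=19
n=20: 1·20 2·10 4·5 5·4 10·2 20·1  φ→[1+1+2+4+4+8]=20
n=21: 21·1 7·3 3·7 1·21  φ→[12+6+2+1]=21

16, 17, 18, 19, 20, 21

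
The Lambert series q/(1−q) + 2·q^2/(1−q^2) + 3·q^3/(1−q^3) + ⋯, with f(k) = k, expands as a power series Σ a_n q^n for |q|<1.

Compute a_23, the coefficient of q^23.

q^23  k|23↦f(k): 23:23 1:1  a_23=24

a_23 = 24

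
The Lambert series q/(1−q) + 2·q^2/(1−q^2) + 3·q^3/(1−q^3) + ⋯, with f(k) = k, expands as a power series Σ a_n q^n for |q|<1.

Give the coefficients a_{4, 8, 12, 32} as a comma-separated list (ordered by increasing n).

d|4:{1,2,4}  Σf=1+2+4=7
[q^8] f(1)=1,f(2)=2,f(4)=4,f(8)=8 ⇒ 15
d|12:{12,6,4,3,2,1}  Σf=12+6+4+3+2+1=28
n=32: 32·1 16·2 8·4 4·8 2·16 1·32  f→[32+16+8+4+2+1]=63

7, 15, 28, 63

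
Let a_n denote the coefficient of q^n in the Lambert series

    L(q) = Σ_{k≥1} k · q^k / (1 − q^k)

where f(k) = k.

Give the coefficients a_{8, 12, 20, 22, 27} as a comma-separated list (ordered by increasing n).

d|8:{8,4,2,1}  Σf=8+4+2+1=15
[q^12] f(12)=12,f(6)=6,f(4)=4,f(3)=3,f(2)=2,f(1)=1 ⇒ 28
[q^20] f(20)=20,f(10)=10,f(5)=5,f(4)=4,f(2)=2,f(1)=1 ⇒ 42
[q^22] f(22)=22,f(11)=11,f(2)=2,f(1)=1 ⇒ 36
[q^27] f(1)=1,f(3)=3,f(9)=9,f(27)=27 ⇒ 40

15, 28, 42, 36, 40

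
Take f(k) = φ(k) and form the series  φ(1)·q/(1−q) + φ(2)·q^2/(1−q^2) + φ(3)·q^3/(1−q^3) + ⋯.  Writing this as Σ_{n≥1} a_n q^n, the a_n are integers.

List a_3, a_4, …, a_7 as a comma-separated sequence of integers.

n=3: 1·3 3·1  φ→[1+2]=3
d|4:{4,2,1}  Σφ=2+1+1=4
n=5: 5·1 1·5  φ→[4+1]=5
n=6: 1·6 2·3 3·2 6·1  φ→[1+1+2+2]=6
n=7: 7·1 1·7  φ→[6+1]=7

3, 4, 5, 6, 7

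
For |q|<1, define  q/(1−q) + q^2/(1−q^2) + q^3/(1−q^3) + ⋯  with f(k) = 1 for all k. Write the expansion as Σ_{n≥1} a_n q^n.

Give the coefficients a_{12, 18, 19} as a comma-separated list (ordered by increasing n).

6, 6, 2

n=12: 1·12 2·6 3·4 4·3 6·2 12·1  f→[1+1+1+1+1+1]=6
q^18  k|18↦f(k): 18:1 9:1 6:1 3:1 2:1 1:1  a_18=6
q^19  k|19↦f(k): 19:1 1:1  a_19=2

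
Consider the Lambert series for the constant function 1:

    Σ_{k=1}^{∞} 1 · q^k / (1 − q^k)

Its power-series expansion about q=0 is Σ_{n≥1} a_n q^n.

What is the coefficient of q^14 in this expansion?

q^14  k|14↦f(k): 14:1 7:1 2:1 1:1  a_14=4

a_14 = 4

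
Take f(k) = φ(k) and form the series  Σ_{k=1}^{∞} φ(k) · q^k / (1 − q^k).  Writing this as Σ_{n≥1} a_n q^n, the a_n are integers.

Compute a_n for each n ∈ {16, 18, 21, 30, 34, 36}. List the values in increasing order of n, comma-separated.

q^16  k|16↦φ(k): 1:1 2:1 4:2 8:4 16:8  a_16=16
[q^18] φ(1)=1,φ(2)=1,φ(3)=2,φ(6)=2,φ(9)=6,φ(18)=6 ⇒ 18
d|21:{21,7,3,1}  Σφ=12+6+2+1=21
n=30: 30·1 15·2 10·3 6·5 5·6 3·10 2·15 1·30  φ→[8+8+4+2+4+2+1+1]=30
[q^34] φ(34)=16,φ(17)=16,φ(2)=1,φ(1)=1 ⇒ 34
n=36: 1·36 2·18 3·12 4·9 6·6 9·4 12·3 18·2 36·1  φ→[1+1+2+2+2+6+4+6+12]=36

16, 18, 21, 30, 34, 36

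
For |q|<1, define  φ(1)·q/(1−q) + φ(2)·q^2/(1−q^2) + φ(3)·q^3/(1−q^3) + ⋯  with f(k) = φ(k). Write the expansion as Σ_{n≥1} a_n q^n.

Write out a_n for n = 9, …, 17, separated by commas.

d|9:{1,3,9}  Σφ=1+2+6=9
q^10  k|10↦φ(k): 10:4 5:4 2:1 1:1  a_10=10
q^11  k|11↦φ(k): 1:1 11:10  a_11=11
d|12:{1,2,3,4,6,12}  Σφ=1+1+2+2+2+4=12
n=13: 1·13 13·1  φ→[1+12]=13
n=14: 1·14 2·7 7·2 14·1  φ→[1+1+6+6]=14
d|15:{15,5,3,1}  Σφ=8+4+2+1=15
d|16:{1,2,4,8,16}  Σφ=1+1+2+4+8=16
q^17  k|17↦φ(k): 17:16 1:1  a_17=17

9, 10, 11, 12, 13, 14, 15, 16, 17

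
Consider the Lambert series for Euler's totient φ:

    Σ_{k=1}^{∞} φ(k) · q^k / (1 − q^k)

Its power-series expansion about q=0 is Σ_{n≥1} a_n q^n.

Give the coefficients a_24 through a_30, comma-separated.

d|24:{1,2,3,4,6,8,12,24}  Σφ=1+1+2+2+2+4+4+8=24
[q^25] φ(1)=1,φ(5)=4,φ(25)=20 ⇒ 25
[q^26] φ(1)=1,φ(2)=1,φ(13)=12,φ(26)=12 ⇒ 26
n=27: 1·27 3·9 9·3 27·1  φ→[1+2+6+18]=27
d|28:{28,14,7,4,2,1}  Σφ=12+6+6+2+1+1=28
q^29  k|29↦φ(k): 1:1 29:28  a_29=29
q^30  k|30↦φ(k): 1:1 2:1 3:2 5:4 6:2 10:4 15:8 30:8  a_30=30

24, 25, 26, 27, 28, 29, 30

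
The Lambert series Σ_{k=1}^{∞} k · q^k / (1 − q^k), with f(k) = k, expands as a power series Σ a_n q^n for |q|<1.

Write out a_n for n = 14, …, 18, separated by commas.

24, 24, 31, 18, 39

d|14:{14,7,2,1}  Σf=14+7+2+1=24
q^15  k|15↦f(k): 15:15 5:5 3:3 1:1  a_15=24
q^16  k|16↦f(k): 16:16 8:8 4:4 2:2 1:1  a_16=31
d|17:{1,17}  Σf=1+17=18
[q^18] f(1)=1,f(2)=2,f(3)=3,f(6)=6,f(9)=9,f(18)=18 ⇒ 39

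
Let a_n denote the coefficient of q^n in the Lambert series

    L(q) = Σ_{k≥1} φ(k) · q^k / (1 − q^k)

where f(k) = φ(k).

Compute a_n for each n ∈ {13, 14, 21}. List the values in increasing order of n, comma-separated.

n=13: 1·13 13·1  φ→[1+12]=13
n=14: 1·14 2·7 7·2 14·1  φ→[1+1+6+6]=14
[q^21] φ(21)=12,φ(7)=6,φ(3)=2,φ(1)=1 ⇒ 21

13, 14, 21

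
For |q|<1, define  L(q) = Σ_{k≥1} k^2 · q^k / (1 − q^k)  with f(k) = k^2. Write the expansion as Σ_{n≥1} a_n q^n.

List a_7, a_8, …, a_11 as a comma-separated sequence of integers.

n=7: 1·7 7·1  f→[1+49]=50
n=8: 8·1 4·2 2·4 1·8  f→[64+16+4+1]=85
[q^9] f(9)=81,f(3)=9,f(1)=1 ⇒ 91
q^10  k|10↦f(k): 10:100 5:25 2:4 1:1  a_10=130
n=11: 11·1 1·11  f→[121+1]=122

50, 85, 91, 130, 122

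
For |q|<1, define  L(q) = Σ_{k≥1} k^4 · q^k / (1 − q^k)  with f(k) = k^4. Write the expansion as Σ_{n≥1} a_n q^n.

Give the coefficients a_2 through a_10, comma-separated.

d|2:{2,1}  Σf=16+1=17
d|3:{3,1}  Σf=81+1=82
[q^4] f(1)=1,f(2)=16,f(4)=256 ⇒ 273
n=5: 1·5 5·1  f→[1+625]=626
d|6:{6,3,2,1}  Σf=1296+81+16+1=1394
q^7  k|7↦f(k): 1:1 7:2401  a_7=2402
n=8: 1·8 2·4 4·2 8·1  f→[1+16+256+4096]=4369
d|9:{9,3,1}  Σf=6561+81+1=6643
d|10:{10,5,2,1}  Σf=10000+625+16+1=10642

17, 82, 273, 626, 1394, 2402, 4369, 6643, 10642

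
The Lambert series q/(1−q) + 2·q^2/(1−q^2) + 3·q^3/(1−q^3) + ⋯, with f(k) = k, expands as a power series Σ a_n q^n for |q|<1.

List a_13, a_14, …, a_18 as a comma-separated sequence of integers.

14, 24, 24, 31, 18, 39

n=13: 13·1 1·13  f→[13+1]=14
[q^14] f(1)=1,f(2)=2,f(7)=7,f(14)=14 ⇒ 24
[q^15] f(15)=15,f(5)=5,f(3)=3,f(1)=1 ⇒ 24
[q^16] f(1)=1,f(2)=2,f(4)=4,f(8)=8,f(16)=16 ⇒ 31
d|17:{1,17}  Σf=1+17=18
q^18  k|18↦f(k): 1:1 2:2 3:3 6:6 9:9 18:18  a_18=39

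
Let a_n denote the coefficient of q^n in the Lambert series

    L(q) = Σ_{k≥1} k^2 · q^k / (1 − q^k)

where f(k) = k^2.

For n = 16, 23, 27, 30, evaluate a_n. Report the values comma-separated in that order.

[q^16] f(1)=1,f(2)=4,f(4)=16,f(8)=64,f(16)=256 ⇒ 341
[q^23] f(23)=529,f(1)=1 ⇒ 530
n=27: 27·1 9·3 3·9 1·27  f→[729+81+9+1]=820
n=30: 1·30 2·15 3·10 5·6 6·5 10·3 15·2 30·1  f→[1+4+9+25+36+100+225+900]=1300

341, 530, 820, 1300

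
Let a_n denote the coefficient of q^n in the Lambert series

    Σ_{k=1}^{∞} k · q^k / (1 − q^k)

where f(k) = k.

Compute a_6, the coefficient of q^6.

n=6: 6·1 3·2 2·3 1·6  f→[6+3+2+1]=12

a_6 = 12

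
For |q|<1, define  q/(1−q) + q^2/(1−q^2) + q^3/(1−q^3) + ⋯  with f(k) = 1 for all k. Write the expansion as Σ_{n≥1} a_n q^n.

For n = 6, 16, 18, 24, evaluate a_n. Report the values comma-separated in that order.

4, 5, 6, 8

q^6  k|6↦f(k): 6:1 3:1 2:1 1:1  a_6=4
d|16:{16,8,4,2,1}  Σf=1+1+1+1+1=5
d|18:{18,9,6,3,2,1}  Σf=1+1+1+1+1+1=6
d|24:{1,2,3,4,6,8,12,24}  Σf=1+1+1+1+1+1+1+1=8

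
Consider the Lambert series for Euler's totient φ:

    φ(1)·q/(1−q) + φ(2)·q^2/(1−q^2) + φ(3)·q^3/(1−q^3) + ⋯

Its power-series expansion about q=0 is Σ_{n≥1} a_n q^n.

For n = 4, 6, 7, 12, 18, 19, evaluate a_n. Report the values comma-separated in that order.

q^4  k|4↦φ(k): 1:1 2:1 4:2  a_4=4
n=6: 1·6 2·3 3·2 6·1  φ→[1+1+2+2]=6
d|7:{1,7}  Σφ=1+6=7
d|12:{1,2,3,4,6,12}  Σφ=1+1+2+2+2+4=12
[q^18] φ(1)=1,φ(2)=1,φ(3)=2,φ(6)=2,φ(9)=6,φ(18)=6 ⇒ 18
q^19  k|19↦φ(k): 1:1 19:18  a_19=19

4, 6, 7, 12, 18, 19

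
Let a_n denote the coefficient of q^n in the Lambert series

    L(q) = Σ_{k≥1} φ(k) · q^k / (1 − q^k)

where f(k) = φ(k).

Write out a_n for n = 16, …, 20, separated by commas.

d|16:{16,8,4,2,1}  Σφ=8+4+2+1+1=16
q^17  k|17↦φ(k): 1:1 17:16  a_17=17
n=18: 18·1 9·2 6·3 3·6 2·9 1·18  φ→[6+6+2+2+1+1]=18
n=19: 1·19 19·1  φ→[1+18]=19
d|20:{20,10,5,4,2,1}  Σφ=8+4+4+2+1+1=20

16, 17, 18, 19, 20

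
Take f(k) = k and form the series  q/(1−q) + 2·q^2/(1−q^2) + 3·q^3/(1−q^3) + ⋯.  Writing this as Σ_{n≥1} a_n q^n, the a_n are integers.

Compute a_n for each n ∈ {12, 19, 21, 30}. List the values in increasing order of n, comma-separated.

n=12: 12·1 6·2 4·3 3·4 2·6 1·12  f→[12+6+4+3+2+1]=28
q^19  k|19↦f(k): 1:1 19:19  a_19=20
n=21: 21·1 7·3 3·7 1·21  f→[21+7+3+1]=32
q^30  k|30↦f(k): 1:1 2:2 3:3 5:5 6:6 10:10 15:15 30:30  a_30=72

28, 20, 32, 72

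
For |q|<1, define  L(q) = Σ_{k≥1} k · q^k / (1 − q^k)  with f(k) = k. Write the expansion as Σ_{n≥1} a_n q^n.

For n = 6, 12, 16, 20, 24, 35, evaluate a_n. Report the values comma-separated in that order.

12, 28, 31, 42, 60, 48

n=6: 6·1 3·2 2·3 1·6  f→[6+3+2+1]=12
[q^12] f(1)=1,f(2)=2,f(3)=3,f(4)=4,f(6)=6,f(12)=12 ⇒ 28
d|16:{1,2,4,8,16}  Σf=1+2+4+8+16=31
d|20:{20,10,5,4,2,1}  Σf=20+10+5+4+2+1=42
n=24: 24·1 12·2 8·3 6·4 4·6 3·8 2·12 1·24  f→[24+12+8+6+4+3+2+1]=60
[q^35] f(35)=35,f(7)=7,f(5)=5,f(1)=1 ⇒ 48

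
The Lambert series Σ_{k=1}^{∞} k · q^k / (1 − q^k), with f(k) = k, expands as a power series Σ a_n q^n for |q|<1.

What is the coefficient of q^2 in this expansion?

[q^2] f(1)=1,f(2)=2 ⇒ 3

a_2 = 3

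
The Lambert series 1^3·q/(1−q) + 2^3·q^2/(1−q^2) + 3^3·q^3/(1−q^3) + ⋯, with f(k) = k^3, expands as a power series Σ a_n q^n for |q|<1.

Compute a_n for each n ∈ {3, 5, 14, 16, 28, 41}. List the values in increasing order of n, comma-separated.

28, 126, 3096, 4681, 25112, 68922

d|3:{1,3}  Σf=1+27=28
d|5:{1,5}  Σf=1+125=126
q^14  k|14↦f(k): 1:1 2:8 7:343 14:2744  a_14=3096
d|16:{1,2,4,8,16}  Σf=1+8+64+512+4096=4681
[q^28] f(1)=1,f(2)=8,f(4)=64,f(7)=343,f(14)=2744,f(28)=21952 ⇒ 25112
q^41  k|41↦f(k): 41:68921 1:1  a_41=68922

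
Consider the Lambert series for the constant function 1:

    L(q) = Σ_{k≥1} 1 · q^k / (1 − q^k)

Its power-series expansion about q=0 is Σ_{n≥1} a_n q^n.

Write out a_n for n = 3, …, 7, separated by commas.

2, 3, 2, 4, 2

[q^3] f(1)=1,f(3)=1 ⇒ 2
d|4:{4,2,1}  Σf=1+1+1=3
[q^5] f(5)=1,f(1)=1 ⇒ 2
q^6  k|6↦f(k): 6:1 3:1 2:1 1:1  a_6=4
n=7: 1·7 7·1  f→[1+1]=2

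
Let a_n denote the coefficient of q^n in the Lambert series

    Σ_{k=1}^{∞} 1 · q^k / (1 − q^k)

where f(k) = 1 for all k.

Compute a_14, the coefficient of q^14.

a_14 = 4

d|14:{14,7,2,1}  Σf=1+1+1+1=4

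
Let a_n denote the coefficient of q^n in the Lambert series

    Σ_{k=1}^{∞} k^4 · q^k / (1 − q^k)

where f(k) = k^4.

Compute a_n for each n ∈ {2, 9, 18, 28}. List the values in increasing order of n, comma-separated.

q^2  k|2↦f(k): 1:1 2:16  a_2=17
n=9: 1·9 3·3 9·1  f→[1+81+6561]=6643
d|18:{1,2,3,6,9,18}  Σf=1+16+81+1296+6561+104976=112931
n=28: 1·28 2·14 4·7 7·4 14·2 28·1  f→[1+16+256+2401+38416+614656]=655746

17, 6643, 112931, 655746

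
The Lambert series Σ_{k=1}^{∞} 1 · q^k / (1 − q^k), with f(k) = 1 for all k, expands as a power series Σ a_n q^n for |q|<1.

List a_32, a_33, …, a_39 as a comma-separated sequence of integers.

d|32:{1,2,4,8,16,32}  Σf=1+1+1+1+1+1=6
q^33  k|33↦f(k): 33:1 11:1 3:1 1:1  a_33=4
n=34: 34·1 17·2 2·17 1·34  f→[1+1+1+1]=4
q^35  k|35↦f(k): 1:1 5:1 7:1 35:1  a_35=4
n=36: 36·1 18·2 12·3 9·4 6·6 4·9 3·12 2·18 1·36  f→[1+1+1+1+1+1+1+1+1]=9
q^37  k|37↦f(k): 1:1 37:1  a_37=2
q^38  k|38↦f(k): 1:1 2:1 19:1 38:1  a_38=4
q^39  k|39↦f(k): 1:1 3:1 13:1 39:1  a_39=4

6, 4, 4, 4, 9, 2, 4, 4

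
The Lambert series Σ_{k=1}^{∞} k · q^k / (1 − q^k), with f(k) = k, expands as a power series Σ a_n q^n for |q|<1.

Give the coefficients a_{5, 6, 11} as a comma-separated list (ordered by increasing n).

6, 12, 12

n=5: 5·1 1·5  f→[5+1]=6
n=6: 6·1 3·2 2·3 1·6  f→[6+3+2+1]=12
[q^11] f(1)=1,f(11)=11 ⇒ 12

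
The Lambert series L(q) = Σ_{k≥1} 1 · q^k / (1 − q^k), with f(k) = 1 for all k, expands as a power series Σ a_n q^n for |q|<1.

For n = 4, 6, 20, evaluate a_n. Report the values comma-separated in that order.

3, 4, 6

n=4: 4·1 2·2 1·4  f→[1+1+1]=3
[q^6] f(6)=1,f(3)=1,f(2)=1,f(1)=1 ⇒ 4
q^20  k|20↦f(k): 1:1 2:1 4:1 5:1 10:1 20:1  a_20=6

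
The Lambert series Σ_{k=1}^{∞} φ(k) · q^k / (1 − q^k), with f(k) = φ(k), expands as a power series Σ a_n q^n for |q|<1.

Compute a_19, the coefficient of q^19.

[q^19] φ(1)=1,φ(19)=18 ⇒ 19

a_19 = 19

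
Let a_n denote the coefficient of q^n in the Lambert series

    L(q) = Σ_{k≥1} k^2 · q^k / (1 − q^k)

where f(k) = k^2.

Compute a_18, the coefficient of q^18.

a_18 = 455

q^18  k|18↦f(k): 1:1 2:4 3:9 6:36 9:81 18:324  a_18=455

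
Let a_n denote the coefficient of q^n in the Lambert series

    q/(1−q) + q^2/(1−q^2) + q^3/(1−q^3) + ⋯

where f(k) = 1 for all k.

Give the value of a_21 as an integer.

a_21 = 4

q^21  k|21↦f(k): 21:1 7:1 3:1 1:1  a_21=4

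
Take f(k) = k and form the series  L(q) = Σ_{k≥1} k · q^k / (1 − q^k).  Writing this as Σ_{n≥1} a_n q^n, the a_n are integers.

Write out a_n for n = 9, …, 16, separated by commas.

13, 18, 12, 28, 14, 24, 24, 31

n=9: 1·9 3·3 9·1  f→[1+3+9]=13
q^10  k|10↦f(k): 10:10 5:5 2:2 1:1  a_10=18
n=11: 11·1 1·11  f→[11+1]=12
[q^12] f(1)=1,f(2)=2,f(3)=3,f(4)=4,f(6)=6,f(12)=12 ⇒ 28
d|13:{13,1}  Σf=13+1=14
q^14  k|14↦f(k): 1:1 2:2 7:7 14:14  a_14=24
[q^15] f(1)=1,f(3)=3,f(5)=5,f(15)=15 ⇒ 24
n=16: 16·1 8·2 4·4 2·8 1·16  f→[16+8+4+2+1]=31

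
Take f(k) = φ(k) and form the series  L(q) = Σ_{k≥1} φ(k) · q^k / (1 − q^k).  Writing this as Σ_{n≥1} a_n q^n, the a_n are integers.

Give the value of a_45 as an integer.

q^45  k|45↦φ(k): 45:24 15:8 9:6 5:4 3:2 1:1  a_45=45

a_45 = 45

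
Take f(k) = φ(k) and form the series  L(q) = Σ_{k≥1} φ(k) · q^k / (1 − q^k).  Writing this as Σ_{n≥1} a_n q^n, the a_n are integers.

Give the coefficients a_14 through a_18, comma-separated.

d|14:{14,7,2,1}  Σφ=6+6+1+1=14
d|15:{15,5,3,1}  Σφ=8+4+2+1=15
n=16: 16·1 8·2 4·4 2·8 1·16  φ→[8+4+2+1+1]=16
[q^17] φ(1)=1,φ(17)=16 ⇒ 17
q^18  k|18↦φ(k): 1:1 2:1 3:2 6:2 9:6 18:6  a_18=18

14, 15, 16, 17, 18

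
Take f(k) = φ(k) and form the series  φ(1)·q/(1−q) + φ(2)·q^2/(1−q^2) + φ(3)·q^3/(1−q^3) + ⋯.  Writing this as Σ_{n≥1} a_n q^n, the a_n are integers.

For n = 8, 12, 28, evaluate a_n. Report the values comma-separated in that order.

d|8:{8,4,2,1}  Σφ=4+2+1+1=8
d|12:{12,6,4,3,2,1}  Σφ=4+2+2+2+1+1=12
d|28:{1,2,4,7,14,28}  Σφ=1+1+2+6+6+12=28

8, 12, 28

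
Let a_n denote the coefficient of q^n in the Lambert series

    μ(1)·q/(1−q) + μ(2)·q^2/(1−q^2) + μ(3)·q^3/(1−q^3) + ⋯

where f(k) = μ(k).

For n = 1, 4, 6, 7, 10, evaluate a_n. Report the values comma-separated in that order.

1, 0, 0, 0, 0

n=1: 1·1  μ→[1]=1
q^4  k|4↦μ(k): 4:0 2:-1 1:1  a_4=0
q^6  k|6↦μ(k): 1:1 2:-1 3:-1 6:1  a_6=0
n=7: 7·1 1·7  μ→[(-1)+1]=0
q^10  k|10↦μ(k): 10:1 5:-1 2:-1 1:1  a_10=0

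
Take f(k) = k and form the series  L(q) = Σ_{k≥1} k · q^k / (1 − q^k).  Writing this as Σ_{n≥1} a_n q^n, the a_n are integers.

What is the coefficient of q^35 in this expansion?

a_35 = 48

d|35:{35,7,5,1}  Σf=35+7+5+1=48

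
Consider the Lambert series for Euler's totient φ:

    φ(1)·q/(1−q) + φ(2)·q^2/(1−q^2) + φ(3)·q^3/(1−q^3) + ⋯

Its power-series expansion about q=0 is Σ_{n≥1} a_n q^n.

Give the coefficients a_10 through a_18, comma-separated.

d|10:{10,5,2,1}  Σφ=4+4+1+1=10
q^11  k|11↦φ(k): 1:1 11:10  a_11=11
d|12:{12,6,4,3,2,1}  Σφ=4+2+2+2+1+1=12
n=13: 13·1 1·13  φ→[12+1]=13
d|14:{14,7,2,1}  Σφ=6+6+1+1=14
n=15: 1·15 3·5 5·3 15·1  φ→[1+2+4+8]=15
d|16:{1,2,4,8,16}  Σφ=1+1+2+4+8=16
[q^17] φ(1)=1,φ(17)=16 ⇒ 17
[q^18] φ(1)=1,φ(2)=1,φ(3)=2,φ(6)=2,φ(9)=6,φ(18)=6 ⇒ 18

10, 11, 12, 13, 14, 15, 16, 17, 18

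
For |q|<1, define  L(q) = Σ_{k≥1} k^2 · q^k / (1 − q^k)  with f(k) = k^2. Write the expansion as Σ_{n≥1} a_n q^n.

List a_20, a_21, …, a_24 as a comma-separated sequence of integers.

[q^20] f(20)=400,f(10)=100,f(5)=25,f(4)=16,f(2)=4,f(1)=1 ⇒ 546
q^21  k|21↦f(k): 21:441 7:49 3:9 1:1  a_21=500
d|22:{1,2,11,22}  Σf=1+4+121+484=610
n=23: 1·23 23·1  f→[1+529]=530
q^24  k|24↦f(k): 24:576 12:144 8:64 6:36 4:16 3:9 2:4 1:1  a_24=850

546, 500, 610, 530, 850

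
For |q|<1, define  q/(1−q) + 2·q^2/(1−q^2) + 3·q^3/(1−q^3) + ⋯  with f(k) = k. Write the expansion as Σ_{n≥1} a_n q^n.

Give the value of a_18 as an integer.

d|18:{18,9,6,3,2,1}  Σf=18+9+6+3+2+1=39

a_18 = 39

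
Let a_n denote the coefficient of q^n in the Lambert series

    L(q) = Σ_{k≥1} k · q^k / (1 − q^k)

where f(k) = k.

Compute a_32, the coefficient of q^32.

d|32:{32,16,8,4,2,1}  Σf=32+16+8+4+2+1=63

a_32 = 63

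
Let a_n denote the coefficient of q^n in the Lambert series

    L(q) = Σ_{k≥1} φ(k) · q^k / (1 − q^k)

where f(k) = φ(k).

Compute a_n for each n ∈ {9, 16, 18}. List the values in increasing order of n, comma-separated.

q^9  k|9↦φ(k): 1:1 3:2 9:6  a_9=9
d|16:{16,8,4,2,1}  Σφ=8+4+2+1+1=16
q^18  k|18↦φ(k): 1:1 2:1 3:2 6:2 9:6 18:6  a_18=18

9, 16, 18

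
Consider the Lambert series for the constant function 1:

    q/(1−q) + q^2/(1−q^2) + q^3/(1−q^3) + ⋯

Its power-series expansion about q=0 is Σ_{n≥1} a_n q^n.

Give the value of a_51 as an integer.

d|51:{51,17,3,1}  Σf=1+1+1+1=4

a_51 = 4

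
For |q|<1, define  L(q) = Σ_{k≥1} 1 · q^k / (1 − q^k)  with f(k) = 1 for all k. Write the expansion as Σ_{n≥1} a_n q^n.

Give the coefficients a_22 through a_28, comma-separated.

n=22: 1·22 2·11 11·2 22·1  f→[1+1+1+1]=4
d|23:{23,1}  Σf=1+1=2
q^24  k|24↦f(k): 1:1 2:1 3:1 4:1 6:1 8:1 12:1 24:1  a_24=8
n=25: 1·25 5·5 25·1  f→[1+1+1]=3
[q^26] f(1)=1,f(2)=1,f(13)=1,f(26)=1 ⇒ 4
n=27: 1·27 3·9 9·3 27·1  f→[1+1+1+1]=4
n=28: 28·1 14·2 7·4 4·7 2·14 1·28  f→[1+1+1+1+1+1]=6

4, 2, 8, 3, 4, 4, 6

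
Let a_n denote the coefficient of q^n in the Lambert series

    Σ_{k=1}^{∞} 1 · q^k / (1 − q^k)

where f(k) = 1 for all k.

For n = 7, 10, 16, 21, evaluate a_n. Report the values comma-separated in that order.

2, 4, 5, 4

[q^7] f(7)=1,f(1)=1 ⇒ 2
[q^10] f(10)=1,f(5)=1,f(2)=1,f(1)=1 ⇒ 4
n=16: 1·16 2·8 4·4 8·2 16·1  f→[1+1+1+1+1]=5
q^21  k|21↦f(k): 1:1 3:1 7:1 21:1  a_21=4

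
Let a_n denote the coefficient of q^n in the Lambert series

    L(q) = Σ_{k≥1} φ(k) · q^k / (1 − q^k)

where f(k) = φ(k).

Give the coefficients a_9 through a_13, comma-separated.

[q^9] φ(1)=1,φ(3)=2,φ(9)=6 ⇒ 9
d|10:{1,2,5,10}  Σφ=1+1+4+4=10
q^11  k|11↦φ(k): 1:1 11:10  a_11=11
n=12: 1·12 2·6 3·4 4·3 6·2 12·1  φ→[1+1+2+2+2+4]=12
q^13  k|13↦φ(k): 13:12 1:1  a_13=13

9, 10, 11, 12, 13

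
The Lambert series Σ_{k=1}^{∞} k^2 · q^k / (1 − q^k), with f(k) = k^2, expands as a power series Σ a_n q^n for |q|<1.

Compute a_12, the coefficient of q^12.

d|12:{12,6,4,3,2,1}  Σf=144+36+16+9+4+1=210

a_12 = 210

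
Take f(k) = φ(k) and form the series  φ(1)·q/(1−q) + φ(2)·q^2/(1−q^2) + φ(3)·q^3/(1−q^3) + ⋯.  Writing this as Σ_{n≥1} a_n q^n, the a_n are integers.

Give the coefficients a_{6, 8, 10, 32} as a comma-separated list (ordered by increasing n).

n=6: 6·1 3·2 2·3 1·6  φ→[2+2+1+1]=6
q^8  k|8↦φ(k): 1:1 2:1 4:2 8:4  a_8=8
n=10: 10·1 5·2 2·5 1·10  φ→[4+4+1+1]=10
q^32  k|32↦φ(k): 1:1 2:1 4:2 8:4 16:8 32:16  a_32=32

6, 8, 10, 32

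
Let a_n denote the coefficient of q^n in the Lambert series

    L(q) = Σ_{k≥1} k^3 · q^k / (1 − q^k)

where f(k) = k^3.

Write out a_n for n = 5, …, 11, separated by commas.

d|5:{1,5}  Σf=1+125=126
n=6: 6·1 3·2 2·3 1·6  f→[216+27+8+1]=252
q^7  k|7↦f(k): 7:343 1:1  a_7=344
d|8:{1,2,4,8}  Σf=1+8+64+512=585
n=9: 9·1 3·3 1·9  f→[729+27+1]=757
[q^10] f(10)=1000,f(5)=125,f(2)=8,f(1)=1 ⇒ 1134
d|11:{1,11}  Σf=1+1331=1332

126, 252, 344, 585, 757, 1134, 1332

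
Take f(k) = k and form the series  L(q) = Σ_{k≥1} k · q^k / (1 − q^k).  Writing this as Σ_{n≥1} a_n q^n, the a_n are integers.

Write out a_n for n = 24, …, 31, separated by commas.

60, 31, 42, 40, 56, 30, 72, 32

n=24: 1·24 2·12 3·8 4·6 6·4 8·3 12·2 24·1  f→[1+2+3+4+6+8+12+24]=60
n=25: 1·25 5·5 25·1  f→[1+5+25]=31
d|26:{26,13,2,1}  Σf=26+13+2+1=42
[q^27] f(1)=1,f(3)=3,f(9)=9,f(27)=27 ⇒ 40
[q^28] f(1)=1,f(2)=2,f(4)=4,f(7)=7,f(14)=14,f(28)=28 ⇒ 56
n=29: 1·29 29·1  f→[1+29]=30
[q^30] f(1)=1,f(2)=2,f(3)=3,f(5)=5,f(6)=6,f(10)=10,f(15)=15,f(30)=30 ⇒ 72
[q^31] f(1)=1,f(31)=31 ⇒ 32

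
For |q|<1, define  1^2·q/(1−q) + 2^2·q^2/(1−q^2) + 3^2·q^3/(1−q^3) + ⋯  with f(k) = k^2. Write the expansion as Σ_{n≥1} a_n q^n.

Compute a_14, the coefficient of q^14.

d|14:{1,2,7,14}  Σf=1+4+49+196=250

a_14 = 250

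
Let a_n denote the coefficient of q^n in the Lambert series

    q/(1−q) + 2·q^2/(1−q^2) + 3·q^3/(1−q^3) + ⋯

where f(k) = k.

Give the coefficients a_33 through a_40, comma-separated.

[q^33] f(33)=33,f(11)=11,f(3)=3,f(1)=1 ⇒ 48
n=34: 34·1 17·2 2·17 1·34  f→[34+17+2+1]=54
n=35: 1·35 5·7 7·5 35·1  f→[1+5+7+35]=48
q^36  k|36↦f(k): 36:36 18:18 12:12 9:9 6:6 4:4 3:3 2:2 1:1  a_36=91
d|37:{37,1}  Σf=37+1=38
d|38:{38,19,2,1}  Σf=38+19+2+1=60
[q^39] f(39)=39,f(13)=13,f(3)=3,f(1)=1 ⇒ 56
d|40:{1,2,4,5,8,10,20,40}  Σf=1+2+4+5+8+10+20+40=90

48, 54, 48, 91, 38, 60, 56, 90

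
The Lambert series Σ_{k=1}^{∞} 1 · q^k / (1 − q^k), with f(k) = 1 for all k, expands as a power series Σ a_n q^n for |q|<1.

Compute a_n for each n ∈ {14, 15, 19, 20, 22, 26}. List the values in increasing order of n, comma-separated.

q^14  k|14↦f(k): 14:1 7:1 2:1 1:1  a_14=4
n=15: 1·15 3·5 5·3 15·1  f→[1+1+1+1]=4
d|19:{1,19}  Σf=1+1=2
d|20:{20,10,5,4,2,1}  Σf=1+1+1+1+1+1=6
[q^22] f(1)=1,f(2)=1,f(11)=1,f(22)=1 ⇒ 4
[q^26] f(1)=1,f(2)=1,f(13)=1,f(26)=1 ⇒ 4

4, 4, 2, 6, 4, 4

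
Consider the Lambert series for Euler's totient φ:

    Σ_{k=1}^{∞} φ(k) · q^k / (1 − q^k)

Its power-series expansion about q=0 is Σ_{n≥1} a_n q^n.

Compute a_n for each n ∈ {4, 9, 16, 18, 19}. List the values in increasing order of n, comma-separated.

d|4:{4,2,1}  Σφ=2+1+1=4
q^9  k|9↦φ(k): 9:6 3:2 1:1  a_9=9
n=16: 16·1 8·2 4·4 2·8 1·16  φ→[8+4+2+1+1]=16
d|18:{18,9,6,3,2,1}  Σφ=6+6+2+2+1+1=18
[q^19] φ(19)=18,φ(1)=1 ⇒ 19

4, 9, 16, 18, 19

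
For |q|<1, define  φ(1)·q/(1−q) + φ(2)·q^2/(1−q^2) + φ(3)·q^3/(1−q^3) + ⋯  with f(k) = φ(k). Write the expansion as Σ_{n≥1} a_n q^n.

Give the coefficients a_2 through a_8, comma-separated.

n=2: 1·2 2·1  φ→[1+1]=2
q^3  k|3↦φ(k): 1:1 3:2  a_3=3
d|4:{4,2,1}  Σφ=2+1+1=4
q^5  k|5↦φ(k): 1:1 5:4  a_5=5
q^6  k|6↦φ(k): 6:2 3:2 2:1 1:1  a_6=6
n=7: 1·7 7·1  φ→[1+6]=7
[q^8] φ(1)=1,φ(2)=1,φ(4)=2,φ(8)=4 ⇒ 8

2, 3, 4, 5, 6, 7, 8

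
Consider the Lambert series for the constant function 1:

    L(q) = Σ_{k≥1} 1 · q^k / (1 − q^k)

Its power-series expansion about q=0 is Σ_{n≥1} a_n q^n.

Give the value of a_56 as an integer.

[q^56] f(56)=1,f(28)=1,f(14)=1,f(8)=1,f(7)=1,f(4)=1,f(2)=1,f(1)=1 ⇒ 8

a_56 = 8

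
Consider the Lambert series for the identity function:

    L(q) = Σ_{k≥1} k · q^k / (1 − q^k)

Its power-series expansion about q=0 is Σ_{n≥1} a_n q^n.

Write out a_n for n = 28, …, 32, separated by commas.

n=28: 28·1 14·2 7·4 4·7 2·14 1·28  f→[28+14+7+4+2+1]=56
[q^29] f(29)=29,f(1)=1 ⇒ 30
q^30  k|30↦f(k): 30:30 15:15 10:10 6:6 5:5 3:3 2:2 1:1  a_30=72
d|31:{31,1}  Σf=31+1=32
q^32  k|32↦f(k): 1:1 2:2 4:4 8:8 16:16 32:32  a_32=63

56, 30, 72, 32, 63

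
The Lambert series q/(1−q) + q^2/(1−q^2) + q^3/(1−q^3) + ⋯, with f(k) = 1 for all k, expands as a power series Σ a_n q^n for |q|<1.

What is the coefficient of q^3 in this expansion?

q^3  k|3↦f(k): 3:1 1:1  a_3=2

a_3 = 2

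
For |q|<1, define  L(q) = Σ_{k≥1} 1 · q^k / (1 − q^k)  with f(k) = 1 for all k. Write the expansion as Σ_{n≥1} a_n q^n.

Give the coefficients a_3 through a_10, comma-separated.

2, 3, 2, 4, 2, 4, 3, 4

n=3: 3·1 1·3  f→[1+1]=2
d|4:{4,2,1}  Σf=1+1+1=3
[q^5] f(1)=1,f(5)=1 ⇒ 2
[q^6] f(6)=1,f(3)=1,f(2)=1,f(1)=1 ⇒ 4
[q^7] f(1)=1,f(7)=1 ⇒ 2
q^8  k|8↦f(k): 1:1 2:1 4:1 8:1  a_8=4
d|9:{1,3,9}  Σf=1+1+1=3
d|10:{10,5,2,1}  Σf=1+1+1+1=4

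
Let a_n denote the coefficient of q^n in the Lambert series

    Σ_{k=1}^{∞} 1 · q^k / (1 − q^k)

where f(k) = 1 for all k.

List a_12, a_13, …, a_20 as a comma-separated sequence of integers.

6, 2, 4, 4, 5, 2, 6, 2, 6

[q^12] f(1)=1,f(2)=1,f(3)=1,f(4)=1,f(6)=1,f(12)=1 ⇒ 6
q^13  k|13↦f(k): 1:1 13:1  a_13=2
q^14  k|14↦f(k): 14:1 7:1 2:1 1:1  a_14=4
[q^15] f(15)=1,f(5)=1,f(3)=1,f(1)=1 ⇒ 4
d|16:{1,2,4,8,16}  Σf=1+1+1+1+1=5
[q^17] f(1)=1,f(17)=1 ⇒ 2
d|18:{1,2,3,6,9,18}  Σf=1+1+1+1+1+1=6
[q^19] f(1)=1,f(19)=1 ⇒ 2
[q^20] f(1)=1,f(2)=1,f(4)=1,f(5)=1,f(10)=1,f(20)=1 ⇒ 6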